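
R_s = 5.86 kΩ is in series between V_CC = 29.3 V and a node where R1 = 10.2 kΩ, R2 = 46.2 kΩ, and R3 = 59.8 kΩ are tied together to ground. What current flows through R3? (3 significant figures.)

Parallel bank: R_p = 1/(1/10.2 + 1/46.2 + 1/59.8) = 7.331 kΩ.
V_A by voltage divider: V_A = 29.3 × 7.331/(5.86 + 7.331) = 16.28 V.
Branch current I = V_A/R3 = 16.28/59.8 = 0.2723 mA.

I ≈ 0.272 mA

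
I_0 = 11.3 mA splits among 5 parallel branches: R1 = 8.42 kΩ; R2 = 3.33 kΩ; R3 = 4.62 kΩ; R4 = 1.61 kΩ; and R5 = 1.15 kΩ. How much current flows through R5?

I ≈ 4.62 mA

Total conductance ΣG = 1/8.42 + 1/3.33 + 1/4.62 + 1/1.61 + 1/1.15 = 2.126 (units of 1/kΩ).
By the current-divider rule, I = I_0 · G_k/ΣG = 11.3 × 0.4090 = 4.621 mA.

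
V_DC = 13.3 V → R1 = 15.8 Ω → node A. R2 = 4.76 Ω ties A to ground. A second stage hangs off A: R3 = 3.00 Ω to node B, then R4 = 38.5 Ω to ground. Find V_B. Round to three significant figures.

V_B ≈ 2.63 V

Looking into the second stage from A: R3 + R4 = 41.50 Ω appears in parallel with R2.
R2 ‖ (R3+R4) = 4.270 Ω.
So V_A = 13.3 × 0.2128 = 2.830 V.
V_B = V_A × 0.9277 = 2.625 V.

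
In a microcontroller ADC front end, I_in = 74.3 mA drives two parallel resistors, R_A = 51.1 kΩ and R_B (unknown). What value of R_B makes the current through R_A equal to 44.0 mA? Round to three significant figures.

Two-branch current divider: I_A = I_in · R_B/(R_A + R_B).
44.0/74.3 = R_B/(R_A + R_B) → R_B = R_A · (0.5922)/(1 − 0.5922) = 51.1 × 1.452 = 74.20 kΩ.

R_B ≈ 74.2 kΩ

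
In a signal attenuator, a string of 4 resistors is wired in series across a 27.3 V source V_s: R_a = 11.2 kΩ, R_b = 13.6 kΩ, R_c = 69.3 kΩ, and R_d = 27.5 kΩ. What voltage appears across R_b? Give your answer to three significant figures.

V ≈ 3.05 V

Series total: ΣR = 11.2 + 13.6 + 69.3 + 27.5 = 121.6 kΩ.
By the voltage-divider rule, V = 27.3 × 13.60/121.6 = 3.053 V.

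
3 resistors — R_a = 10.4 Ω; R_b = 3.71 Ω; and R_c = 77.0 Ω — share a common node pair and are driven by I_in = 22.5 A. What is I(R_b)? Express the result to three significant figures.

I ≈ 16.0 A

Conductances: ΣG = 1/10.4 + 1/3.71 + 1/77.0 = 0.3787 (1/Ω).
Current divider: I(R_b) = I_in · G_k/ΣG = 22.5 × (0.2695/0.3787) = 22.5 × 0.7118 = 16.02 A.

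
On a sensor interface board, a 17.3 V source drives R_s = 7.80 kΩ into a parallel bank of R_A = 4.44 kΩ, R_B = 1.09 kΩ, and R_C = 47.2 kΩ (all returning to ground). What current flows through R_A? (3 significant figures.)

I ≈ 0.387 mA

Parallel bank: R_p = 1/(1/4.44 + 1/1.09 + 1/47.2) = 0.8592 kΩ.
Node voltage V_A = V_CC · R_p/(R_s + R_p) = 17.3 × 0.09923 = 1.717 V.
I(R_A) = V_A / R_A = 1.717/4.44 = 0.3866 mA.
(Equivalently: I_total = 1.998 mA, then current-divider fraction G_k/ΣG = 0.1935.)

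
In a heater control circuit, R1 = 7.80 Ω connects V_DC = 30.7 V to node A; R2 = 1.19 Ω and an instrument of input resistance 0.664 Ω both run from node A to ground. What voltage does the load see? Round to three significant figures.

First combine the lower leg with the load: R2 ‖ R_L = 0.4262 Ω.
Voltage divider with the loaded lower leg: V_out = 30.7 × 0.4262/(7.80 + 0.4262) = 30.7 × 0.05181 = 1.591 V.
(Unloaded it would be 4.06 V; the load pulls it down.)

V_out ≈ 1.59 V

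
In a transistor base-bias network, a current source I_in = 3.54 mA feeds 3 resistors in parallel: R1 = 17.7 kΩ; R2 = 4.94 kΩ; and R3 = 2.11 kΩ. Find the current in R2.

Conductances: ΣG = 1/17.7 + 1/4.94 + 1/2.11 = 0.7329 (1/kΩ).
By the current-divider rule, I = I_in · G_k/ΣG = 3.54 × 0.2762 = 0.9778 mA.

I ≈ 0.978 mA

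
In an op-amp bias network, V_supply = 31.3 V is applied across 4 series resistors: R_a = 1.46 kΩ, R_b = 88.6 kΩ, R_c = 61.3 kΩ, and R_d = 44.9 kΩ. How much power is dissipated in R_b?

The common current is I = 31.3/196.3 = 0.1595 mA.
V(R_b) = I·R = 14.13 V; P = V·I = 14.13 × 0.1595 = 2.254 mW.

P ≈ 2.25 mW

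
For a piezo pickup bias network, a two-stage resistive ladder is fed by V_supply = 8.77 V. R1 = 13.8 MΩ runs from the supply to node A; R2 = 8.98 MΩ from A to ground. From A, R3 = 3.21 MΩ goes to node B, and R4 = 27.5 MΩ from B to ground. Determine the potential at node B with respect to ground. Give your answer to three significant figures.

V_B ≈ 2.63 V

The second stage (R3 + R4 = 30.71 MΩ) loads node A in parallel with R2.
Effective lower resistance at A: R2 ‖ 30.71 = 6.948 MΩ.
So V_A = 8.77 × 0.3349 = 2.937 V.
V_B = V_A × 0.8955 = 2.630 V.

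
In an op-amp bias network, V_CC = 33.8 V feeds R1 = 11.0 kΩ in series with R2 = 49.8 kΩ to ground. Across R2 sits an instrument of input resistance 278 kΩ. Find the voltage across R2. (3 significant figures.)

V_out ≈ 26.8 V

R2 ‖ R_L = (49.8 × 278)/(49.8 + 278) = 42.23 kΩ.
Now apply the divider: V_out = 33.8 × 0.7934 = 26.82 V.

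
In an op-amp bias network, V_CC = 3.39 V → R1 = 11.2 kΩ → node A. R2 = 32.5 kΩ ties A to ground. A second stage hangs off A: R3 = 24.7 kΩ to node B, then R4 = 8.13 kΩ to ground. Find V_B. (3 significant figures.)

The second stage (R3 + R4 = 32.83 kΩ) loads node A in parallel with R2.
Effective lower resistance at A: R2 ‖ 32.83 = 16.33 kΩ.
V_A = 3.39 × 16.33/(11.2 + 16.33) = 2.011 V.
V_B = V_A × 0.2476 = 0.4980 V.

V_B ≈ 0.498 V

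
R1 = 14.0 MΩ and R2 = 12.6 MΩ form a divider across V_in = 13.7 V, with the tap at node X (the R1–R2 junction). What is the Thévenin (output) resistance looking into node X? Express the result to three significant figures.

Looking into X with the source shorted: R_th = R1·R2/(R1+R2) = 14.00 × 12.6/26.60 = 6.632 MΩ.

R_th ≈ 6.63 MΩ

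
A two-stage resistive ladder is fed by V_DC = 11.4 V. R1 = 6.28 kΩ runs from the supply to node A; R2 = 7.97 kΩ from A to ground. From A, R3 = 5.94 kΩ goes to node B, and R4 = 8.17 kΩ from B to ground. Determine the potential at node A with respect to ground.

V_A ≈ 5.11 V

Looking into the second stage from A: R3 + R4 = 14.11 kΩ appears in parallel with R2.
Effective lower resistance at A: R2 ‖ 14.11 = 5.093 kΩ.
V_A = 11.4 × 5.093/(6.28 + 5.093) = 5.105 V.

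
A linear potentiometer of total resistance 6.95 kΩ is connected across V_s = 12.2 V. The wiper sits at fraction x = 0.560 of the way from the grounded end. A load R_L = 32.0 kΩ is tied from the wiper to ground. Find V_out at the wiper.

The pot divides into 3.058 kΩ above the wiper and 3.892 kΩ below.
(x·R_p) ‖ R_L = 3.470 kΩ.
Then V_out = V_s · 3.470/(3.058 + 3.470) = 6.485 V.

V_out ≈ 6.48 V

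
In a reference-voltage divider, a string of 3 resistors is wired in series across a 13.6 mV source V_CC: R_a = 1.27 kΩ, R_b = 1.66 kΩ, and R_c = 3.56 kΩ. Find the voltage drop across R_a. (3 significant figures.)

Series total: ΣR = 1.27 + 1.66 + 3.56 = 6.490 kΩ.
Voltage divider: V = V_CC · (1.270 / 6.490) = 13.6 × 0.1957 = 2.661 mV.

V ≈ 2.66 mV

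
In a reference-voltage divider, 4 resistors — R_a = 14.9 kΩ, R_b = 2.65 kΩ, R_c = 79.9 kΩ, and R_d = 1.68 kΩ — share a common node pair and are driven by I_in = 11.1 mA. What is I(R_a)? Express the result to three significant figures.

I ≈ 0.708 mA

ΣG = 1/14.9 + 1/2.65 + 1/79.9 + 1/1.68 = 1.052.
Current divider: I(R_a) = I_in · G_k/ΣG = 11.1 × (0.06711/1.052) = 11.1 × 0.06378 = 0.7080 mA.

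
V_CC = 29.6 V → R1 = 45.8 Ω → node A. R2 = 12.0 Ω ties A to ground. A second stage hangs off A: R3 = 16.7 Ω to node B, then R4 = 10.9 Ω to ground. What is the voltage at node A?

V_A ≈ 4.57 V

Looking into the second stage from A: R3 + R4 = 27.60 Ω appears in parallel with R2.
Effective lower resistance at A: R2 ‖ 27.60 = 8.364 Ω.
V_A = 29.6 × 8.364/(45.8 + 8.364) = 4.571 V.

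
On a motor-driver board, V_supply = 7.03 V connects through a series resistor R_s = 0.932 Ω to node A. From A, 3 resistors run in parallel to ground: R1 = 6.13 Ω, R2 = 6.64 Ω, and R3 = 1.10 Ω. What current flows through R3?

I ≈ 2.99 A

Combine the parallel branches: R_p = (1/6.13 + 1/6.64 + 1/1.10)⁻¹ = 0.8178 Ω.
V_A by voltage divider: V_A = 7.03 × 0.8178/(0.932 + 0.8178) = 3.286 V.
Branch current I = V_A/R3 = 3.286/1.10 = 2.987 A.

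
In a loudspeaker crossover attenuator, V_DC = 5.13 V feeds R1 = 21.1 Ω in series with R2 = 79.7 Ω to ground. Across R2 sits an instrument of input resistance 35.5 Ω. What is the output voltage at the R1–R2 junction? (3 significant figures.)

V_out ≈ 2.76 V

R2 ‖ R_L = (79.7 × 35.5)/(79.7 + 35.5) = 24.56 Ω.
Then V_out = V_DC · R2'/(R1 + R2') = 5.13 × 24.56/45.66 = 2.759 V.
(Unloaded it would be 4.06 V; the load pulls it down.)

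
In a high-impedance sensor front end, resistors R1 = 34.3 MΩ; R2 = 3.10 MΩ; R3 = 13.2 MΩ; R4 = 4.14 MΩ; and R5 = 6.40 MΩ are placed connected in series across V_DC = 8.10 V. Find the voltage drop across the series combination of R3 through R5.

V ≈ 3.15 V

Series total: ΣR = 34.3 + 3.10 + 13.2 + 4.14 + 6.40 = 61.14 MΩ.
R_{R3..R5} = 13.2 + 4.14 + 6.40 = 23.74 MΩ.
By the voltage-divider rule, V = 8.10 × 23.74/61.14 = 3.145 V.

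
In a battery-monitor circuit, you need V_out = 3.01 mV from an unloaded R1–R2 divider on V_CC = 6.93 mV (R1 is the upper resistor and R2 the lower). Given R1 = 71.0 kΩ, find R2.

R2 ≈ 54.5 kΩ

Required fraction k = V_out/V_CC = 0.4343.
R2 = R1 · 0.4343/(1 − 0.4343) = 54.52 kΩ.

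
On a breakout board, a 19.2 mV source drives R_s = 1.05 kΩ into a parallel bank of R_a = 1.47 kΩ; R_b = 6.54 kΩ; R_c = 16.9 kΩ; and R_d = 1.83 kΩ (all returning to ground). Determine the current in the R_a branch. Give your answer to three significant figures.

I ≈ 5.20 µA

Parallel bank: R_p = 1/(1/1.47 + 1/6.54 + 1/16.9 + 1/1.83) = 0.6950 kΩ.
Node voltage V_A = V_supply · R_p/(R_s + R_p) = 19.2 × 0.3983 = 7.647 mV.
I(R_a) = V_A / R_a = 7.647/1.47 = 5.202 µA.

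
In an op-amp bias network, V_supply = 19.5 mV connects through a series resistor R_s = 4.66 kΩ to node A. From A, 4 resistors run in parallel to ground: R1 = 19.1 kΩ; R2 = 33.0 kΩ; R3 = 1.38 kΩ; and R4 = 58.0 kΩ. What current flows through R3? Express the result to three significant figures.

Parallel bank: R_p = 1/(1/19.1 + 1/33.0 + 1/1.38 + 1/58.0) = 1.213 kΩ.
Node voltage V_A = V_supply · R_p/(R_s + R_p) = 19.5 × 0.2065 = 4.027 mV.
I(R3) = V_A / R3 = 4.027/1.38 = 2.918 µA.
(Equivalently: I_total = 3.320 µA, then current-divider fraction G_k/ΣG = 0.8788.)

I ≈ 2.92 µA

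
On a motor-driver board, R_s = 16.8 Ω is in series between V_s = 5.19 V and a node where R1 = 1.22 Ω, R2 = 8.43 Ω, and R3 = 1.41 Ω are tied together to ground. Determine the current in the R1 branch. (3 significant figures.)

I ≈ 0.148 A

Equivalent of the parallel group: R_p = 0.6070 Ω.
V_A by voltage divider: V_A = 5.19 × 0.6070/(16.8 + 0.6070) = 0.1810 V.
I(R1) = V_A / R1 = 0.1810/1.22 = 0.1483 A.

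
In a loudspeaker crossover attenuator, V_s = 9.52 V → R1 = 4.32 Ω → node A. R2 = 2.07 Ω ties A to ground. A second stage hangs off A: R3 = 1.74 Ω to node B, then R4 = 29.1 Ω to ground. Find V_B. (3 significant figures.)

The second stage (R3 + R4 = 30.84 Ω) loads node A in parallel with R2.
R2 ‖ (R3+R4) = 1.940 Ω.
So V_A = 9.52 × 0.3099 = 2.950 V.
Stage 2 is unloaded, so V_B = V_A · R4/(R3+R4) = 2.950 × 29.1/30.84 = 2.784 V.

V_B ≈ 2.78 V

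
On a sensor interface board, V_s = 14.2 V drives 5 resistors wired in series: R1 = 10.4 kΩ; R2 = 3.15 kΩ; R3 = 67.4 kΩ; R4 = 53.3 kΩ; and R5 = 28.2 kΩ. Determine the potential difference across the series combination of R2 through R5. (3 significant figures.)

V ≈ 13.3 V

Series total: ΣR = 10.4 + 3.15 + 67.4 + 53.3 + 28.2 = 162.4 kΩ.
R_{R2..R5} = 3.15 + 67.4 + 53.3 + 28.2 = 152.1 kΩ.
Voltage divider: V = V_s · (152.1 / 162.4) = 14.2 × 0.9360 = 13.29 V.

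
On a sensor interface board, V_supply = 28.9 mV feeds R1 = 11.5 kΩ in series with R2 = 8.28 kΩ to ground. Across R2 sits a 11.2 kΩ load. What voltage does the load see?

V_out ≈ 8.46 mV

The load sits in parallel with R2, giving an effective lower resistance R2' = R2·R_L/(R2+R_L) = 4.761 kΩ.
Voltage divider with the loaded lower leg: V_out = 28.9 × 4.761/(11.5 + 4.761) = 28.9 × 0.2928 = 8.461 mV.
(Unloaded it would be 12.1 mV; the load pulls it down.)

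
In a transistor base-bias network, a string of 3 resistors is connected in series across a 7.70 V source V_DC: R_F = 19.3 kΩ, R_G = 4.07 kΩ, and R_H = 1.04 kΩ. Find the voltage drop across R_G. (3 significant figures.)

V ≈ 1.28 V

Series total: ΣR = 19.3 + 4.07 + 1.04 = 24.41 kΩ.
Voltage divider: V = V_DC · (4.070 / 24.41) = 7.70 × 0.1667 = 1.284 V.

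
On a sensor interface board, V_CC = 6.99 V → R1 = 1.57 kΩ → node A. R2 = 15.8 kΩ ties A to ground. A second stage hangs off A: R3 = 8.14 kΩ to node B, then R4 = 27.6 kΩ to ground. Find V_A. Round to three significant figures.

V_A ≈ 6.11 V

The second stage (R3 + R4 = 35.74 kΩ) loads node A in parallel with R2.
Effective lower resistance at A: R2 ‖ 35.74 = 10.96 kΩ.
So V_A = 6.99 × 0.8747 = 6.114 V.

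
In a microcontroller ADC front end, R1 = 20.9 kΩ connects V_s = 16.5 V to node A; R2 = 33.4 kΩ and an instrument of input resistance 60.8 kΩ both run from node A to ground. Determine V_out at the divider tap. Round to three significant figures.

The load sits in parallel with R2, giving an effective lower resistance R2' = R2·R_L/(R2+R_L) = 21.56 kΩ.
Then V_out = V_s · R2'/(R1 + R2') = 16.5 × 21.56/42.46 = 8.378 V.
(Unloaded it would be 10.1 V; the load pulls it down.)

V_out ≈ 8.38 V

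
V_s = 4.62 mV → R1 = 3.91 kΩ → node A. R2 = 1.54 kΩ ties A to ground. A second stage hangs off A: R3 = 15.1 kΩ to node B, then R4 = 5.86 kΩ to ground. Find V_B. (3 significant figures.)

Looking into the second stage from A: R3 + R4 = 20.96 kΩ appears in parallel with R2.
Effective lower resistance at A: R2 ‖ 20.96 = 1.435 kΩ.
V_A = 4.62 × 1.435/(3.91 + 1.435) = 1.240 mV.
Then the unloaded second divider: V_B = V_A × R4/(R3+R4) = 1.240 × 0.2796 = 0.3467 mV.

V_B ≈ 0.347 mV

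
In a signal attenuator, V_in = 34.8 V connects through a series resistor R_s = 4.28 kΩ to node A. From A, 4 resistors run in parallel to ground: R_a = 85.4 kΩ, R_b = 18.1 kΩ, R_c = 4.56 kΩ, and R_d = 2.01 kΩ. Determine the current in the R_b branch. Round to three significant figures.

Parallel bank: R_p = 1/(1/85.4 + 1/18.1 + 1/4.56 + 1/2.01) = 1.276 kΩ.
Node voltage V_A = V_in · R_p/(R_s + R_p) = 34.8 × 0.2296 = 7.992 V.
Branch current I = V_A/R_b = 7.992/18.1 = 0.4415 mA.
(Equivalently: I_total = 6.264 mA, then current-divider fraction G_k/ΣG = 0.07049.)

I ≈ 0.442 mA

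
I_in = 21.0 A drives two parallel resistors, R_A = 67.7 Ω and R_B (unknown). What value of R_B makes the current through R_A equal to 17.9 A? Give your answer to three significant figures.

In a two-way split, I_A/I_in = R_B/(R_A + R_B).
17.9/21.0 = R_B/(R_A + R_B) → R_B = R_A · (0.8524)/(1 − 0.8524) = 67.7 × 5.774 = 390.9 Ω.

R_B ≈ 391 Ω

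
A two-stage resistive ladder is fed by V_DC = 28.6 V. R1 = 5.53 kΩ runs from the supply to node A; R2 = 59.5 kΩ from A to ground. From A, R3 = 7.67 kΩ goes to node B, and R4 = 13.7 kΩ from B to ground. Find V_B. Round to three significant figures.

V_B ≈ 13.6 V

The second stage (R3 + R4 = 21.37 kΩ) loads node A in parallel with R2.
Effective lower resistance at A: R2 ‖ 21.37 = 15.72 kΩ.
V_A = 28.6 × 15.72/(5.53 + 15.72) = 21.16 V.
V_B = V_A × 0.6411 = 13.56 V.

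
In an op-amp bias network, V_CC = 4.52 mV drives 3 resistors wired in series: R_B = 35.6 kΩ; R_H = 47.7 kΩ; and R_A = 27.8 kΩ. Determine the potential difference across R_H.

V ≈ 1.94 mV

ΣR = 35.6 + 47.7 + 27.8 = 111.1 kΩ.
By the voltage-divider rule, V = 4.52 × 47.70/111.1 = 1.941 mV.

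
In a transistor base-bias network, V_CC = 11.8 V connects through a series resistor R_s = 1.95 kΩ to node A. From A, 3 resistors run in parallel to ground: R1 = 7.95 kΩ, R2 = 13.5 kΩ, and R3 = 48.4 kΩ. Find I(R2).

I ≈ 0.611 mA

Parallel bank: R_p = 1/(1/7.95 + 1/13.5 + 1/48.4) = 4.535 kΩ.
V_A by voltage divider: V_A = 11.8 × 4.535/(1.95 + 4.535) = 8.252 V.
Branch current I = V_A/R2 = 8.252/13.5 = 0.6112 mA.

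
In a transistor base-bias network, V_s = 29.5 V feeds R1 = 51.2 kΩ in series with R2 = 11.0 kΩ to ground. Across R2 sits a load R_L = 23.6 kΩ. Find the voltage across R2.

First combine the lower leg with the load: R2 ‖ R_L = 7.503 kΩ.
Then V_out = V_s · R2'/(R1 + R2') = 29.5 × 7.503/58.70 = 3.770 V.

V_out ≈ 3.77 V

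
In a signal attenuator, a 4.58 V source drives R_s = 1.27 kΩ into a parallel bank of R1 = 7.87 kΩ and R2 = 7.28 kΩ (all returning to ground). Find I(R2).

I ≈ 0.471 mA

Equivalent of the parallel group: R_p = 3.782 kΩ.
V_A = 4.58 × 3.782/5.052 = 3.429 V.
Branch current I = V_A/R2 = 3.429/7.28 = 0.4710 mA.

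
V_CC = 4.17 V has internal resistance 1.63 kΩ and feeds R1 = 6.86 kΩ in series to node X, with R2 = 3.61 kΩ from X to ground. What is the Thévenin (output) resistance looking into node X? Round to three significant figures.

R_th ≈ 2.53 kΩ

R1' = 1.63 + 6.86 = 8.490 kΩ (source resistance + R1).
With V_CC suppressed (replaced by a short), R_th = R1' ‖ R2 = (8.490 × 3.61)/(8.490 + 3.61) = 2.533 kΩ.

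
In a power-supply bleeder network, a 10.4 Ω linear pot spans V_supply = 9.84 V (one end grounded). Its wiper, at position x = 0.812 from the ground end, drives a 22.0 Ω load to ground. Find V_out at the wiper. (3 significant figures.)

The pot divides into 1.955 Ω above the wiper and 8.445 Ω below.
Lower segment in parallel with the load: 8.445 ‖ 22.0 = 6.102 Ω.
V_out = 9.84 × 6.102/(1.955 + 6.102) = 7.452 V.

V_out ≈ 7.45 V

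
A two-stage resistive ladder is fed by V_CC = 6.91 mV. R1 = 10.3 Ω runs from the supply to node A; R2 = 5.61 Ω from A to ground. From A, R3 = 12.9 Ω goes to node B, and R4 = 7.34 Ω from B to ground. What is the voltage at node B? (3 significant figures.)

V_B ≈ 0.749 mV

The second stage (R3 + R4 = 20.24 Ω) loads node A in parallel with R2.
R2 ‖ (R3+R4) = 4.393 Ω.
V_A = 6.91 × 4.393/(10.3 + 4.393) = 2.066 mV.
Stage 2 is unloaded, so V_B = V_A · R4/(R3+R4) = 2.066 × 7.34/20.24 = 0.7492 mV.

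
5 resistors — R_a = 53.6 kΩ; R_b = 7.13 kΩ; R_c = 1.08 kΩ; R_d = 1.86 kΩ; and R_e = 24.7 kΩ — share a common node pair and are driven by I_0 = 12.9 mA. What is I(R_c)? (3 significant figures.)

Conductances: ΣG = 1/53.6 + 1/7.13 + 1/1.08 + 1/1.86 + 1/24.7 = 1.663 (1/kΩ).
R_c takes the fraction G_k/ΣG = 0.9259/1.663 = 0.5568, so I = 12.9 × 0.5568 = 7.183 mA.

I ≈ 7.18 mA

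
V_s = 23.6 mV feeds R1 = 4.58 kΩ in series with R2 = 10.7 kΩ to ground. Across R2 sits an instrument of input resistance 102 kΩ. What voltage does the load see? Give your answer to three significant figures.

R2 ‖ R_L = (10.7 × 102)/(10.7 + 102) = 9.684 kΩ.
Voltage divider with the loaded lower leg: V_out = 23.6 × 9.684/(4.58 + 9.684) = 23.6 × 0.6789 = 16.02 mV.
(Unloaded it would be 16.5 mV; the load pulls it down.)

V_out ≈ 16.0 mV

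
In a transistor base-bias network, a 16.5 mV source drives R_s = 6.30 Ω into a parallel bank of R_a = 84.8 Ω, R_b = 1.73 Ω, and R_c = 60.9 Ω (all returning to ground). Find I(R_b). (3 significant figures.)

I ≈ 1.98 mA

Equivalent of the parallel group: R_p = 1.649 Ω.
V_A = 16.5 × 1.649/7.949 = 3.424 mV.
I(R_b) = V_A / R_b = 3.424/1.73 = 1.979 mA.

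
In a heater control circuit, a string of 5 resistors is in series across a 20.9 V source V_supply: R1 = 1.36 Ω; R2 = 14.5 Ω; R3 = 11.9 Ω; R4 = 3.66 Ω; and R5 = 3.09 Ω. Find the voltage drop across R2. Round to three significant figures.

Total series resistance ΣR = 1.36 + 14.5 + 11.9 + 3.66 + 3.09 = 34.51 Ω.
Voltage divider: V = V_supply · (14.50 / 34.51) = 20.9 × 0.4202 = 8.782 V.

V ≈ 8.78 V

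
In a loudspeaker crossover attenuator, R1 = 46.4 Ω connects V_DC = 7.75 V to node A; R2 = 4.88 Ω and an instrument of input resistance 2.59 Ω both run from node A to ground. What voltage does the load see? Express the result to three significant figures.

The load sits in parallel with R2, giving an effective lower resistance R2' = R2·R_L/(R2+R_L) = 1.692 Ω.
Voltage divider with the loaded lower leg: V_out = 7.75 × 1.692/(46.4 + 1.692) = 7.75 × 0.03518 = 0.2727 V.
(Unloaded it would be 0.738 V; the load pulls it down.)

V_out ≈ 0.273 V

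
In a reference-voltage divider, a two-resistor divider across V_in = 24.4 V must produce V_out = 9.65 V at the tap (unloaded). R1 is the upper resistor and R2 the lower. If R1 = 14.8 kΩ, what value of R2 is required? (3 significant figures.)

V_out/V_in = R2/(R1+R2) = 0.3955.
So R2 = R1 · V_out/(V_in − V_out) = 14.8 × 9.65/(24.4 − 9.65) = 14.8 × 0.6542 = 9.683 kΩ.

R2 ≈ 9.68 kΩ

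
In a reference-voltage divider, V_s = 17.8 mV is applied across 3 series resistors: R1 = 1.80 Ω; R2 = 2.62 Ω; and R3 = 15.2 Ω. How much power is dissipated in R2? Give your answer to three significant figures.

P ≈ 2.16 µW

Series current I = V_s/ΣR = 17.8/19.62 = 0.9072 mA.
P(R2) = I²·R2 = (0.9072)² × 2.62 = 2.156 µW.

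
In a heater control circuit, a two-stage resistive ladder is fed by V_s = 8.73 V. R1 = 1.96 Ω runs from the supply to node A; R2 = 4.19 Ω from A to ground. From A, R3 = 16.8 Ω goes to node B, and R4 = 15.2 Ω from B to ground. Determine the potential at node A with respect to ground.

V_A ≈ 5.71 V

Node A sees R2 in parallel with the series input of stage 2, R3 + R4 = 32.00 Ω.
R2 ‖ (R3+R4) = 3.705 Ω.
First divider: V_A = V_s · 3.705/(1.96 + 3.705) = 5.710 V.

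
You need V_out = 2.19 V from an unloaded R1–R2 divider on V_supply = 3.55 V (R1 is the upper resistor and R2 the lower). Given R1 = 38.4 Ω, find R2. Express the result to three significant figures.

R2 ≈ 61.8 Ω

Required fraction k = V_out/V_supply = 0.6169.
R2 = R1 · 0.6169/(1 − 0.6169) = 61.84 Ω.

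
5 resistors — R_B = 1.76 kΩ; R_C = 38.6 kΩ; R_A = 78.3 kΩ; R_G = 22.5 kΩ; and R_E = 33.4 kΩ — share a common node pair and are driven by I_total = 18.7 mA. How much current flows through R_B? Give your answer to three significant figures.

Conductances: ΣG = 1/1.76 + 1/38.6 + 1/78.3 + 1/22.5 + 1/33.4 = 0.6812 (1/kΩ).
R_B takes the fraction G_k/ΣG = 0.5682/0.6812 = 0.8340, so I = 18.7 × 0.8340 = 15.60 mA.

I ≈ 15.6 mA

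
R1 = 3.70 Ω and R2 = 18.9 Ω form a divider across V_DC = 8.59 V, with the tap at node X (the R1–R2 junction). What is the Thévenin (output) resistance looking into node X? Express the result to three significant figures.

With V_DC suppressed (replaced by a short), R_th = R1 ‖ R2 = (3.700 × 18.9)/(3.700 + 18.9) = 3.094 Ω.

R_th ≈ 3.09 Ω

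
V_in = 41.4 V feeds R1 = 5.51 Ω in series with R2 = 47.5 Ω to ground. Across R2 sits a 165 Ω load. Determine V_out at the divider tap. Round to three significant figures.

V_out ≈ 36.0 V

First combine the lower leg with the load: R2 ‖ R_L = 36.88 Ω.
Voltage divider with the loaded lower leg: V_out = 41.4 × 36.88/(5.51 + 36.88) = 41.4 × 0.8700 = 36.02 V.
(Unloaded it would be 37.1 V; the load pulls it down.)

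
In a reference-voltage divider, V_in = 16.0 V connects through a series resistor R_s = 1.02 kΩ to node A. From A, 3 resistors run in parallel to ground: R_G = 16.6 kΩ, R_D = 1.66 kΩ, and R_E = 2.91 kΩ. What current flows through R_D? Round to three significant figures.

I ≈ 4.76 mA

Parallel bank: R_p = 1/(1/16.6 + 1/1.66 + 1/2.91) = 0.9937 kΩ.
V_A by voltage divider: V_A = 16.0 × 0.9937/(1.02 + 0.9937) = 7.896 V.
Branch current I = V_A/R_D = 7.896/1.66 = 4.756 mA.
(Equivalently: I_total = 7.945 mA, then current-divider fraction G_k/ΣG = 0.5986.)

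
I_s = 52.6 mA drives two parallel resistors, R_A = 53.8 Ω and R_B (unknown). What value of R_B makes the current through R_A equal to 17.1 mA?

In a two-way split, I_A/I_s = R_B/(R_A + R_B).
With f = 0.3251, R_B = R_A · f/(1−f) = 53.8 × 0.4817 = 25.91 Ω.

R_B ≈ 25.9 Ω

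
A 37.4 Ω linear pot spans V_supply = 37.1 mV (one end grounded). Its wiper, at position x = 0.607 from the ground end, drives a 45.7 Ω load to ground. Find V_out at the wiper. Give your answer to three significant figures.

Lower segment x·R_p = 22.70 Ω; upper segment (1−x)·R_p = 14.70 Ω.
R_L loads the lower segment: effective lower R = 15.17 Ω.
Then V_out = V_supply · 15.17/(14.70 + 15.17) = 18.84 mV.

V_out ≈ 18.8 mV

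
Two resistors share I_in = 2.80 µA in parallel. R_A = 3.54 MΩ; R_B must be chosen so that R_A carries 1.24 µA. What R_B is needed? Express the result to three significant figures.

R_B ≈ 2.81 MΩ

The fraction through R_A equals R_B/(R_A+R_B).
1.24/2.80 = R_B/(R_A + R_B) → R_B = R_A · (0.4429)/(1 − 0.4429) = 3.54 × 0.7949 = 2.814 MΩ.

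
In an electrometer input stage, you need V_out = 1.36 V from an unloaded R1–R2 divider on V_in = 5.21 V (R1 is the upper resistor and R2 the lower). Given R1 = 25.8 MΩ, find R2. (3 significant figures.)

Required fraction k = V_out/V_in = 0.2610.
So R2 = R1 · V_out/(V_in − V_out) = 25.8 × 1.36/(5.21 − 1.36) = 25.8 × 0.3532 = 9.114 MΩ.

R2 ≈ 9.11 MΩ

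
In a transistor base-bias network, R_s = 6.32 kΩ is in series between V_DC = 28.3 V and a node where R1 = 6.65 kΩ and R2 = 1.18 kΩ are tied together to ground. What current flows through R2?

Equivalent of the parallel group: R_p = 1.002 kΩ.
V_A = 28.3 × 1.002/7.322 = 3.873 V.
Branch current I = V_A/R2 = 3.873/1.18 = 3.283 mA.

I ≈ 3.28 mA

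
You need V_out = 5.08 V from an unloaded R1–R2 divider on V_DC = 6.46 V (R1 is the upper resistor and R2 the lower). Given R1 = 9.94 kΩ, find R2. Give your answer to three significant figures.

R2 ≈ 36.6 kΩ

Required fraction k = V_out/V_DC = 0.7864.
R2 = R1 · 0.7864/(1 − 0.7864) = 36.59 kΩ.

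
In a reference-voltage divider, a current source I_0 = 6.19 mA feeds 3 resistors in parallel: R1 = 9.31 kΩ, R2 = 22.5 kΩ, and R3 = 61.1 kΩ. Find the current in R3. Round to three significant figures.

Total conductance ΣG = 1/9.31 + 1/22.5 + 1/61.1 = 0.1682 (units of 1/kΩ).
Current divider: I(R3) = I_0 · G_k/ΣG = 6.19 × (0.01637/0.1682) = 6.19 × 0.09729 = 0.6022 mA.

I ≈ 0.602 mA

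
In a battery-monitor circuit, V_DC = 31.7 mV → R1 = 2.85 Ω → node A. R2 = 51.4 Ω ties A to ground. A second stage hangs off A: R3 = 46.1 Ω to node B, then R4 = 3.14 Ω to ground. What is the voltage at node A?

Node A sees R2 in parallel with the series input of stage 2, R3 + R4 = 49.24 Ω.
Effective lower resistance at A: R2 ‖ 49.24 = 25.15 Ω.
First divider: V_A = V_DC · 25.15/(2.85 + 25.15) = 28.47 mV.

V_A ≈ 28.5 mV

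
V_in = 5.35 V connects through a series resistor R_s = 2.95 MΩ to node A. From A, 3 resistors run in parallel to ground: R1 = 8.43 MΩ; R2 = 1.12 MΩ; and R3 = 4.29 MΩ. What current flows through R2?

Combine the parallel branches: R_p = (1/8.43 + 1/1.12 + 1/4.29)⁻¹ = 0.8035 MΩ.
V_A = 5.35 × 0.8035/3.753 = 1.145 V.
Branch current I = V_A/R2 = 1.145/1.12 = 1.023 µA.

I ≈ 1.02 µA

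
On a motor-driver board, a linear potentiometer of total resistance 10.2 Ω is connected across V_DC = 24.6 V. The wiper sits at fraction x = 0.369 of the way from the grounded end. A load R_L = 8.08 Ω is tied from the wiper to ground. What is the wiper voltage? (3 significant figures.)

Lower segment x·R_p = 3.764 Ω; upper segment (1−x)·R_p = 6.436 Ω.
R_L loads the lower segment: effective lower R = 2.568 Ω.
Loaded-divider output: V_out = 24.6 × 0.2852 = 7.015 V.

V_out ≈ 7.02 V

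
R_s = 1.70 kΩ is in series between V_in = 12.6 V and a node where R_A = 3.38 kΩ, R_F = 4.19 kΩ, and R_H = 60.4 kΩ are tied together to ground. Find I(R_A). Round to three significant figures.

Equivalent of the parallel group: R_p = 1.815 kΩ.
V_A = 12.6 × 1.815/3.515 = 6.505 V.
I(R_A) = V_A / R_A = 6.505/3.38 = 1.925 mA.
(Equivalently: I_total = 3.585 mA, then current-divider fraction G_k/ΣG = 0.5369.)

I ≈ 1.92 mA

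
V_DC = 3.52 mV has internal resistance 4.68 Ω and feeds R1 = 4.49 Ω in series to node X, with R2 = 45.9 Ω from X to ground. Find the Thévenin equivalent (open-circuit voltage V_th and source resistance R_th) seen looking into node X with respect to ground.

V_th ≈ 2.93 mV, R_th ≈ 7.64 Ω

R1' = 4.68 + 4.49 = 9.170 Ω (source resistance + R1).
With X open, the divider is unloaded: V_th = 3.52 × 45.9/55.07 = 2.934 mV.
With V_DC suppressed (replaced by a short), R_th = R1' ‖ R2 = (9.170 × 45.9)/(9.170 + 45.9) = 7.643 Ω.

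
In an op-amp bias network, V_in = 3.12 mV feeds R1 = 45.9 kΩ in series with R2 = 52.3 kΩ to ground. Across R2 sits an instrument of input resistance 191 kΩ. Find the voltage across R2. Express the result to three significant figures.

The load sits in parallel with R2, giving an effective lower resistance R2' = R2·R_L/(R2+R_L) = 41.06 kΩ.
Now apply the divider: V_out = 3.12 × 0.4722 = 1.473 mV.

V_out ≈ 1.47 mV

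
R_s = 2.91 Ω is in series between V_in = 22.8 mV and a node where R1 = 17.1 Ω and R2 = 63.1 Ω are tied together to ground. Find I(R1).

Parallel bank: R_p = 1/(1/17.1 + 1/63.1) = 13.45 Ω.
Node voltage V_A = V_in · R_p/(R_s + R_p) = 22.8 × 0.8222 = 18.75 mV.
I(R1) = V_A / R1 = 18.75/17.1 = 1.096 mA.

I ≈ 1.10 mA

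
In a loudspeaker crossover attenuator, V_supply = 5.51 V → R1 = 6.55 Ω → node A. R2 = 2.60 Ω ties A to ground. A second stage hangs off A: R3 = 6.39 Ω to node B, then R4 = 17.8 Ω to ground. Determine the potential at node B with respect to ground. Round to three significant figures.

Node A sees R2 in parallel with the series input of stage 2, R3 + R4 = 24.19 Ω.
R2 ‖ (R3+R4) = 2.348 Ω.
So V_A = 5.51 × 0.2639 = 1.454 V.
V_B = V_A × 0.7358 = 1.070 V.

V_B ≈ 1.07 V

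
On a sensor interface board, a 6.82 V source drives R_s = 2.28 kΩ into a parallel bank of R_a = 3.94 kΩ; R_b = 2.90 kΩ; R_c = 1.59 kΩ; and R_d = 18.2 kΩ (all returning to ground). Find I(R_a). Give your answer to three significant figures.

I ≈ 0.441 mA

Equivalent of the parallel group: R_p = 0.7797 kΩ.
V_A by voltage divider: V_A = 6.82 × 0.7797/(2.28 + 0.7797) = 1.738 V.
I(R_a) = V_A / R_a = 1.738/3.94 = 0.4411 mA.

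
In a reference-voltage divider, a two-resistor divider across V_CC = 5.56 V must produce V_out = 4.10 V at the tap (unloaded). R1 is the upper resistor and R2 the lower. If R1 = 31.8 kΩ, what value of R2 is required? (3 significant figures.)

V_out/V_CC = R2/(R1+R2) = 0.7374.
R2 = R1 · 0.7374/(1 − 0.7374) = 89.30 kΩ.

R2 ≈ 89.3 kΩ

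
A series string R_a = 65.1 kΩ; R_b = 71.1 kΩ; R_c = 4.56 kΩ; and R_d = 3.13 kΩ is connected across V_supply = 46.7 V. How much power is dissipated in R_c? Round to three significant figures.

P ≈ 0.480 mW

Series current I = V_supply/ΣR = 46.7/143.9 = 0.3246 mA.
P = I²R = 0.1053 × 4.56 = 0.4803 mW.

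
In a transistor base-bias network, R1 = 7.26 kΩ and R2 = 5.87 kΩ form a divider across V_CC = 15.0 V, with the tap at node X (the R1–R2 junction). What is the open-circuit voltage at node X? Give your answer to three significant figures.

V_th ≈ 6.71 V

With X open, the divider is unloaded: V_th = 15.0 × 5.87/13.13 = 6.706 V.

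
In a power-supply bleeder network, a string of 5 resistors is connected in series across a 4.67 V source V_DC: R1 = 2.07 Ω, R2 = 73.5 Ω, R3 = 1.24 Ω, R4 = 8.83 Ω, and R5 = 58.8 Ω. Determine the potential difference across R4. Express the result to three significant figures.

V ≈ 0.285 V

Series total: ΣR = 2.07 + 73.5 + 1.24 + 8.83 + 58.8 = 144.4 Ω.
By the voltage-divider rule, V = 4.67 × 8.830/144.4 = 0.2855 V.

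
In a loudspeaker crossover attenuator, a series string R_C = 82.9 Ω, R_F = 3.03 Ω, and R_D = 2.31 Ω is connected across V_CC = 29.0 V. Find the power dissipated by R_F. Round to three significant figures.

P ≈ 0.327 W

ΣR = 88.24 Ω → I = 29.0/88.24 = 0.3286 A.
P = I²R = 0.1080 × 3.03 = 0.3273 W.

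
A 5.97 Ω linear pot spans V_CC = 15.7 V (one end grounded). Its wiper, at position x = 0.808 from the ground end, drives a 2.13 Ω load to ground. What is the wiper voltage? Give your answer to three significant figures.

V_out ≈ 8.84 V

The pot divides into 1.146 Ω above the wiper and 4.824 Ω below.
R_L loads the lower segment: effective lower R = 1.478 Ω.
Then V_out = V_CC · 1.478/(1.146 + 1.478) = 8.841 V.
(Unloaded: V_out = x·V_CC = 12.7 V.)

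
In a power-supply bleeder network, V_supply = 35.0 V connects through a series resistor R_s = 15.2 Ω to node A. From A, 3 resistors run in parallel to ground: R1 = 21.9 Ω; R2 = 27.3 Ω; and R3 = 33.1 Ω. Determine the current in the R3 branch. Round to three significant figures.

I ≈ 0.390 A

Combine the parallel branches: R_p = (1/21.9 + 1/27.3 + 1/33.1)⁻¹ = 8.889 Ω.
V_A = 35.0 × 8.889/24.09 = 12.91 V.
I(R3) = V_A / R3 = 12.91/33.1 = 0.3902 A.
(Check via current divider: I_total = 1.453 A; share G_k/ΣG = 0.2685 → same result.)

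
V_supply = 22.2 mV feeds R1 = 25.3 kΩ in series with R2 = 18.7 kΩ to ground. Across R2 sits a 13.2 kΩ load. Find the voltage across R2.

R2 ‖ R_L = (18.7 × 13.2)/(18.7 + 13.2) = 7.738 kΩ.
Voltage divider with the loaded lower leg: V_out = 22.2 × 7.738/(25.3 + 7.738) = 22.2 × 0.2342 = 5.200 mV.
(Unloaded it would be 9.44 mV; the load pulls it down.)

V_out ≈ 5.20 mV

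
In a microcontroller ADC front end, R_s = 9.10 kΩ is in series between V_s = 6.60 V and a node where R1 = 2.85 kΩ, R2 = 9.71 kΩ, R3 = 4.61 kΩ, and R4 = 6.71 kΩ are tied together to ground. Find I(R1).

Equivalent of the parallel group: R_p = 1.220 kΩ.
Node voltage V_A = V_s · R_p/(R_s + R_p) = 6.60 × 0.1182 = 0.7801 V.
I(R1) = V_A / R1 = 0.7801/2.85 = 0.2737 mA.

I ≈ 0.274 mA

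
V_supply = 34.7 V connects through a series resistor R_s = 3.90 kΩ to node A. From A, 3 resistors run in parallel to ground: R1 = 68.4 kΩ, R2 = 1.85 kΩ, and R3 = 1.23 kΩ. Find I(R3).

Combine the parallel branches: R_p = (1/68.4 + 1/1.85 + 1/1.23)⁻¹ = 0.7309 kΩ.
V_A = 34.7 × 0.7309/4.631 = 5.477 V.
I(R3) = V_A / R3 = 5.477/1.23 = 4.453 mA.
(Equivalently: I_total = 7.493 mA, then current-divider fraction G_k/ΣG = 0.5942.)

I ≈ 4.45 mA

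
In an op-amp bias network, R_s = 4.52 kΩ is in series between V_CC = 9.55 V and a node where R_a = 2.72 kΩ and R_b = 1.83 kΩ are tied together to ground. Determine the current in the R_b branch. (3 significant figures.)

Combine the parallel branches: R_p = (1/2.72 + 1/1.83)⁻¹ = 1.094 kΩ.
V_A = 9.55 × 1.094/5.614 = 1.861 V.
Branch current I = V_A/R_b = 1.861/1.83 = 1.017 mA.

I ≈ 1.02 mA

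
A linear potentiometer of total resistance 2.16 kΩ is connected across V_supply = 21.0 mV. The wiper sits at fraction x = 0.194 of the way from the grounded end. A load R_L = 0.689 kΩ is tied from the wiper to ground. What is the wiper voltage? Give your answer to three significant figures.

V_out ≈ 2.73 mV

Lower segment x·R_p = 0.4190 kΩ; upper segment (1−x)·R_p = 1.741 kΩ.
Lower segment in parallel with the load: 0.4190 ‖ 0.689 = 0.2606 kΩ.
Loaded-divider output: V_out = 21.0 × 0.1302 = 2.734 mV.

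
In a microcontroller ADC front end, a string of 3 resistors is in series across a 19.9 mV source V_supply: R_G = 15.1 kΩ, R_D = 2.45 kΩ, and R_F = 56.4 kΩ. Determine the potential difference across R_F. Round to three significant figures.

Total series resistance ΣR = 15.1 + 2.45 + 56.4 = 73.95 kΩ.
Voltage divider: V = V_supply · (56.40 / 73.95) = 19.9 × 0.7627 = 15.18 mV.

V ≈ 15.2 mV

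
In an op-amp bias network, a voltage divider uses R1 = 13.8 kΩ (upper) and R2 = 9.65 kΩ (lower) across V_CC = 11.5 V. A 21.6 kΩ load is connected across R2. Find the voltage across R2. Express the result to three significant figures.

First combine the lower leg with the load: R2 ‖ R_L = 6.670 kΩ.
Then V_out = V_CC · R2'/(R1 + R2') = 11.5 × 6.670/20.47 = 3.747 V.

V_out ≈ 3.75 V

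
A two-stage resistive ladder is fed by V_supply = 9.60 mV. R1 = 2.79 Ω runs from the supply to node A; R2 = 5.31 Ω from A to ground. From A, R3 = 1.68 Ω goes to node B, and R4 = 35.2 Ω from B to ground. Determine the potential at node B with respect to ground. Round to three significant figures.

V_B ≈ 5.72 mV

Node A sees R2 in parallel with the series input of stage 2, R3 + R4 = 36.88 Ω.
Effective lower resistance at A: R2 ‖ 36.88 = 4.642 Ω.
V_A = 9.60 × 4.642/(2.79 + 4.642) = 5.996 mV.
V_B = V_A × 0.9544 = 5.723 mV.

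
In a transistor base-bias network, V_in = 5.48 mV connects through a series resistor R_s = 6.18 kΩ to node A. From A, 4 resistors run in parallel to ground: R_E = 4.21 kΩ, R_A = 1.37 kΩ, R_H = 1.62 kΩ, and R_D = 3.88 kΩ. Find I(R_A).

Combine the parallel branches: R_p = (1/4.21 + 1/1.37 + 1/1.62 + 1/3.88)⁻¹ = 0.5427 kΩ.
Node voltage V_A = V_in · R_p/(R_s + R_p) = 5.48 × 0.08073 = 0.4424 mV.
Branch current I = V_A/R_A = 0.4424/1.37 = 0.3229 µA.
(Check via current divider: I_total = 0.8151 µA; share G_k/ΣG = 0.3962 → same result.)

I ≈ 0.323 µA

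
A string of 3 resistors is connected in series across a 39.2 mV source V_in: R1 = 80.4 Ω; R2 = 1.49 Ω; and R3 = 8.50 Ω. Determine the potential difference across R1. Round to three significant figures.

Series total: ΣR = 80.4 + 1.49 + 8.50 = 90.39 Ω.
By the voltage-divider rule, V = 39.2 × 80.40/90.39 = 34.87 mV.

V ≈ 34.9 mV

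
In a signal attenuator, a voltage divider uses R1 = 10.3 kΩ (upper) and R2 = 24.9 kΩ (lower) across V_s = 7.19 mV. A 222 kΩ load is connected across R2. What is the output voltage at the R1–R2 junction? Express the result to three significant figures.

First combine the lower leg with the load: R2 ‖ R_L = 22.39 kΩ.
Voltage divider with the loaded lower leg: V_out = 7.19 × 22.39/(10.3 + 22.39) = 7.19 × 0.6849 = 4.924 mV.
(Unloaded it would be 5.09 mV; the load pulls it down.)

V_out ≈ 4.92 mV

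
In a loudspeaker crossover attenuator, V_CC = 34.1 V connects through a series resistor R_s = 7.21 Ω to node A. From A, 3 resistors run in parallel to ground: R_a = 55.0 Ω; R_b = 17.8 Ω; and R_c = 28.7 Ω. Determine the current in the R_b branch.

Parallel bank: R_p = 1/(1/55.0 + 1/17.8 + 1/28.7) = 9.157 Ω.
V_A by voltage divider: V_A = 34.1 × 9.157/(7.21 + 9.157) = 19.08 V.
Branch current I = V_A/R_b = 19.08/17.8 = 1.072 A.

I ≈ 1.07 A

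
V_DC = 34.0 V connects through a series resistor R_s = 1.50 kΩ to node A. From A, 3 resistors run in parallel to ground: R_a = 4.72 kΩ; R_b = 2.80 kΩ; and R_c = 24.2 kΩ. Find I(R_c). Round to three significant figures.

I ≈ 0.733 mA

Parallel bank: R_p = 1/(1/4.72 + 1/2.80 + 1/24.2) = 1.638 kΩ.
V_A by voltage divider: V_A = 34.0 × 1.638/(1.50 + 1.638) = 17.75 V.
I(R_c) = V_A / R_c = 17.75/24.2 = 0.7335 mA.
(Check via current divider: I_total = 10.83 mA; share G_k/ΣG = 0.06770 → same result.)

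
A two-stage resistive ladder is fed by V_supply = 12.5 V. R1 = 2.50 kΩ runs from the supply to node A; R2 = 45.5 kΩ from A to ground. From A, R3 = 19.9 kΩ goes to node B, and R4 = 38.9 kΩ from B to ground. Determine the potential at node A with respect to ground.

V_A ≈ 11.4 V

Looking into the second stage from A: R3 + R4 = 58.80 kΩ appears in parallel with R2.
R2 ‖ (R3+R4) = 25.65 kΩ.
V_A = 12.5 × 25.65/(2.50 + 25.65) = 11.39 V.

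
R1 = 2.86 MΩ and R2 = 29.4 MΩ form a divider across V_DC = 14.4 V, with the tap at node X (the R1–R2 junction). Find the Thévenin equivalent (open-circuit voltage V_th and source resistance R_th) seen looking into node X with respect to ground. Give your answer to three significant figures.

Open-circuit (no load on X): V_th = V_DC · R2/(R1 + R2) = 14.4 × 29.4/(2.860 + 29.4) = 13.12 V.
Looking into X with the source shorted: R_th = R1·R2/(R1+R2) = 2.860 × 29.4/32.26 = 2.606 MΩ.

V_th ≈ 13.1 V, R_th ≈ 2.61 MΩ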